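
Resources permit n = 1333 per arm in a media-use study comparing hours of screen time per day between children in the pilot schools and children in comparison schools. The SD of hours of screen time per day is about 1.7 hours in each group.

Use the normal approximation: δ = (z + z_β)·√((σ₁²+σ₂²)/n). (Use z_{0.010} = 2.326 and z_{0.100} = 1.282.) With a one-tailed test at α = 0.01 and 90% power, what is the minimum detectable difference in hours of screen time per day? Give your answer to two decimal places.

δ = (z_α + z_β) · √((σ₁²+σ₂²)/n)
  = (2.326 + 1.282) · √(5.78/1333)
  = 3.608 · √0.00434
  = 3.608 · 0.0658
  = 0.2376

Minimum detectable difference ≈ 0.24 hours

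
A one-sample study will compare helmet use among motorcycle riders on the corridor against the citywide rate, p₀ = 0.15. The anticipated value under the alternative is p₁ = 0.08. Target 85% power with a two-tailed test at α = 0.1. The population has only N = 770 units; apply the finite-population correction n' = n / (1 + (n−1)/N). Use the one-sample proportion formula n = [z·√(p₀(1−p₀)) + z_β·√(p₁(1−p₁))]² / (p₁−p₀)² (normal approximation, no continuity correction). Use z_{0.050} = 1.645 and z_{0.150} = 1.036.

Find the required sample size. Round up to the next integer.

n = 129

n = [z_{α/2}·√(p₀q₀) + z_β·√(p₁q₁)]² / (p₁ − p₀)²
  = [1.645·√(0.15·0.85) + 1.036·√(0.08·0.92)]² / (-0.07)²
  = [1.645·0.3571 + 1.036·0.2713]² / 0.0049
  = [0.8684]² / 0.0049
  = 153.92
Finite-population correction (N = 770): 153.92 / (1 + (153.92 − 1)/770) = 128.41.
Round up → n = 129.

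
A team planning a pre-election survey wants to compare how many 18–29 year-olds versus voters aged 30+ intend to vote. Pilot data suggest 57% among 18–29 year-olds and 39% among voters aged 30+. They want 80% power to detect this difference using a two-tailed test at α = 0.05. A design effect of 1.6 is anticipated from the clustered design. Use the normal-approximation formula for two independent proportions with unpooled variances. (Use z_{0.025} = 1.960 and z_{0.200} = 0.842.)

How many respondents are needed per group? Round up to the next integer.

n = (z_{α/2} + z_β)² · [p₁(1−p₁) + p₂(1−p₂)] / (p₁ − p₂)²
  = (1.960 + 0.842)² · (0.57·0.43 + 0.39·0.61) / (0.18)²
  = (2.802)² · (0.2451 + 0.2379) / 0.0324
  = 7.8512 · 0.4830 / 0.0324
  = 117.04
Design effect: 1.6 × 117.04 = 187.27.
Round up → n = 188 per group.

n = 188 per group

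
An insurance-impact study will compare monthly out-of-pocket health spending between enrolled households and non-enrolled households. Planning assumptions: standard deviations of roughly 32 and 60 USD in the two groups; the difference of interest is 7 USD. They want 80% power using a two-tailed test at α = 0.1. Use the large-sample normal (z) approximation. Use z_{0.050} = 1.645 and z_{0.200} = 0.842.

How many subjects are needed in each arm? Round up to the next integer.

n = 584 per group

n = (z_{α/2} + z_β)² · (σ₁² + σ₂²) / δ²
  = (1.645 + 0.842)² · (32² + 60² = 4624) / 7²
  = 6.1852 · 4624 / 49
  = 583.68
Round up → n = 584 per group.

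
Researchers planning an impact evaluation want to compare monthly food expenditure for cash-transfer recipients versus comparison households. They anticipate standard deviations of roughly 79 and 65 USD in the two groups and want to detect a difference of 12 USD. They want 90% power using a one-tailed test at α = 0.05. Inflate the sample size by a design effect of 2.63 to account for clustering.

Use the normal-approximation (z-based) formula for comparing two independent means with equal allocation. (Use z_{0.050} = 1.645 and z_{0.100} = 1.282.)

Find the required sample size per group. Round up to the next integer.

n = (z_α + z_β)² · (σ₁² + σ₂²) / δ²
  = (1.645 + 1.282)² · (79² + 65² = 10466) / 12²
  = 8.5673 · 10466 / 144
  = 622.68
Design effect: 2.63 × 622.68 = 1637.64.
Round up → n = 1638 per group.

n = 1638 per group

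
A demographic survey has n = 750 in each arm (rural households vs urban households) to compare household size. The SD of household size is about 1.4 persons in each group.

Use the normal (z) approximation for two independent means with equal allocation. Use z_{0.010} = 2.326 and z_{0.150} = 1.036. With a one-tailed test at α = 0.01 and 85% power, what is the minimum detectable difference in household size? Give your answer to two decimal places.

Minimum detectable difference ≈ 0.24 persons

δ = (z_α + z_β) · √((σ₁²+σ₂²)/n)
  = (2.326 + 1.036) · √(3.92/750)
  = 3.362 · √0.00523
  = 3.362 · 0.0723
  = 0.2431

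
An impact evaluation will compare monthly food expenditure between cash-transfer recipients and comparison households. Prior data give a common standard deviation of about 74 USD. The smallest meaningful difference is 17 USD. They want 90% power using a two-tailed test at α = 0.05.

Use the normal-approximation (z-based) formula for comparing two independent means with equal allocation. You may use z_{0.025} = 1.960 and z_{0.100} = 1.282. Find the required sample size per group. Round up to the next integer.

n = (z_{α/2} + z_β)² · (σ₁² + σ₂²) / δ²
  = (1.960 + 1.282)² · (2·74² = 10952) / 17²
  = 10.5106 · 10952 / 289
  = 398.31
Round up → n = 399 per group.

n = 399 per group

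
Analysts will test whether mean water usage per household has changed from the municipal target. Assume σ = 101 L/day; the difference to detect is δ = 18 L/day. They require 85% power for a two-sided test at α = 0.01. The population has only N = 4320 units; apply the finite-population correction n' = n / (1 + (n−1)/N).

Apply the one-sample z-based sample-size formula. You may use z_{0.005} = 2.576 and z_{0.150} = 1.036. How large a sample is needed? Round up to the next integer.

n = 376

n = (z_{α/2} + z_β)² · σ² / δ²
  = (2.576 + 1.036)² · 101² / 18²
  = 13.0465 · 10201 / 324
  = 410.76
Finite-population correction (N = 4320): 410.76 / (1 + (410.76 − 1)/4320) = 375.18.
Round up → n = 376.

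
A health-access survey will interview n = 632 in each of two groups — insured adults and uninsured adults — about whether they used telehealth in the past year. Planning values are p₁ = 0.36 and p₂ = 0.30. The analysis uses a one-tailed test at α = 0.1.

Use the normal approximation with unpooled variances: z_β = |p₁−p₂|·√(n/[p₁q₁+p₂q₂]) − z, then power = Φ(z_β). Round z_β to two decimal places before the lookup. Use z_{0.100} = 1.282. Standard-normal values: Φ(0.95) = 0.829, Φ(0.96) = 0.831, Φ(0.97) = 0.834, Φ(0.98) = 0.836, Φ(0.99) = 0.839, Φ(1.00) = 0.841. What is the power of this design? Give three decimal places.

Power ≈ 0.839

z_β = |p₁−p₂|·√(n/[p₁q₁+p₂q₂]) − z_α
    = 0.06 · √(632/0.4404) − 1.282
    = 0.06 · 37.8822 − 1.282
    = 2.2729 − 1.282 = 0.9909 → 0.99
Power = Φ(0.99) = 0.839.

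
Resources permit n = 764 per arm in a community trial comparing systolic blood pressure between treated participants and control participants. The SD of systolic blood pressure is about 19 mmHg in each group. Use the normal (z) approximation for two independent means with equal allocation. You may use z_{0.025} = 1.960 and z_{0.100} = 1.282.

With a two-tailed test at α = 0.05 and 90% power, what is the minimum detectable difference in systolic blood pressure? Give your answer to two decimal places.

Minimum detectable difference ≈ 3.15 mmHg

δ = (z_{α/2} + z_β) · √((σ₁²+σ₂²)/n)
  = (1.960 + 1.282) · √(722/764)
  = 3.242 · √0.94503
  = 3.242 · 0.9721
  = 3.1516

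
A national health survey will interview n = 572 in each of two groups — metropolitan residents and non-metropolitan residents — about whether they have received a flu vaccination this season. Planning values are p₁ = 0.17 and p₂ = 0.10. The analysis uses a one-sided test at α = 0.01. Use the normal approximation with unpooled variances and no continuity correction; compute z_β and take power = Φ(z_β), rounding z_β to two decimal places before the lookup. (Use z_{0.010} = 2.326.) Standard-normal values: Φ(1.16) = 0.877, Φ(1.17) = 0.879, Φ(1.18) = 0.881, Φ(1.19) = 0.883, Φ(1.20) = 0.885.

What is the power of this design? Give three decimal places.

Power ≈ 0.877

z_β = |p₁−p₂|·√(n/[p₁q₁+p₂q₂]) − z_α
    = 0.07 · √(572/0.2311) − 2.326
    = 0.07 · 49.7506 − 2.326
    = 3.4825 − 2.326 = 1.1565 → 1.16
Power = Φ(1.16) = 0.877.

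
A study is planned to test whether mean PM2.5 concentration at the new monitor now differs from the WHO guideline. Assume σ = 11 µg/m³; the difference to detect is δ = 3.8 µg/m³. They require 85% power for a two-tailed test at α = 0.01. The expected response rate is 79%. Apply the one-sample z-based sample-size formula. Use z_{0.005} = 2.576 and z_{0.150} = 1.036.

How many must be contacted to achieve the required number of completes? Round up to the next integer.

n = 139

n = (z_{α/2} + z_β)² · σ² / δ²
  = (2.576 + 1.036)² · 11² / 3.8²
  = 13.0465 · 121 / 14.44
  = 109.32
Adjust for 79% response: 109.32 / 0.79 = 138.38.
Round up → n = 139.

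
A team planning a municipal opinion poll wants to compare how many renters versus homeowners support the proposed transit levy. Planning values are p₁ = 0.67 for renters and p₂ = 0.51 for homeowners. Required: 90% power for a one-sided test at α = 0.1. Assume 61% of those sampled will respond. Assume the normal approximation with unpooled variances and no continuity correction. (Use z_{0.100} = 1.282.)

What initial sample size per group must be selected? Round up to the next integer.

n = 199 per group

n = (z_α + z_β)² · [p₁(1−p₁) + p₂(1−p₂)] / (p₁ − p₂)²
  = (1.282 + 1.282)² · (0.67·0.33 + 0.51·0.49) / (0.16)²
  = (2.564)² · (0.2211 + 0.2499) / 0.0256
  = 6.5741 · 0.4710 / 0.0256
  = 120.95
Adjust for 61% response: 120.95 / 0.61 = 198.28.
Round up → n = 199 per group.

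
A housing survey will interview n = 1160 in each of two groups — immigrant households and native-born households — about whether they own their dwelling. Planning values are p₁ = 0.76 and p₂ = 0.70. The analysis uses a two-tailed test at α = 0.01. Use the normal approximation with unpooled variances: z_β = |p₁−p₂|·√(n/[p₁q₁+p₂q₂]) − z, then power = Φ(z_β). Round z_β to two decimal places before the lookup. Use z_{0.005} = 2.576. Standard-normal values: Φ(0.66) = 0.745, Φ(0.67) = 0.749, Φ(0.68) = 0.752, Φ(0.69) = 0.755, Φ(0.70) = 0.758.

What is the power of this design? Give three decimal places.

Power ≈ 0.755

z_β = |p₁−p₂|·√(n/[p₁q₁+p₂q₂]) − z_{α/2}
    = 0.06 · √(1160/0.3924) − 2.576
    = 0.06 · 54.3706 − 2.576
    = 3.2622 − 2.576 = 0.6862 → 0.69
Power = Φ(0.69) = 0.755.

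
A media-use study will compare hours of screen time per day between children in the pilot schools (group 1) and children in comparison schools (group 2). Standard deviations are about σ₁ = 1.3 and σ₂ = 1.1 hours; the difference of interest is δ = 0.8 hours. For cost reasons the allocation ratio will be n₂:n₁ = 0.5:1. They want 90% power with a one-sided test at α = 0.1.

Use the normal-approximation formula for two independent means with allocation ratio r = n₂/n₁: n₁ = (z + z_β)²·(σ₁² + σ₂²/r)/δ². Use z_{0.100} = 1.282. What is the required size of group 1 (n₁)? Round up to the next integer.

n₁ = 43

n₁ = (z_α + z_β)² · (σ₁² + σ₂²/r) / δ²
   = (1.282 + 1.282)² · (1.3² + 1.1²/0.5) / 0.8²
   = 6.5741 · (1.69 + 2.42) / 0.64
   = 6.5741 · 4.11 / 0.64
   = 42.22
Round up → n₁ = 43; n₂ = r·n₁ = 0.5 × 43 = 22.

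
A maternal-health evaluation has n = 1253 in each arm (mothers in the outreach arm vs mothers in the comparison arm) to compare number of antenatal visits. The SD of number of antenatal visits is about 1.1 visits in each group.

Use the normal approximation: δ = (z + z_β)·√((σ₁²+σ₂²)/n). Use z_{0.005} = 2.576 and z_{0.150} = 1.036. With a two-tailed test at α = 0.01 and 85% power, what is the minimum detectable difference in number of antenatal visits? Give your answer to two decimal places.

δ = (z_{α/2} + z_β) · √((σ₁²+σ₂²)/n)
  = (2.576 + 1.036) · √(2.42/1253)
  = 3.612 · √0.00193
  = 3.612 · 0.0439
  = 0.1587

Minimum detectable difference ≈ 0.16 visits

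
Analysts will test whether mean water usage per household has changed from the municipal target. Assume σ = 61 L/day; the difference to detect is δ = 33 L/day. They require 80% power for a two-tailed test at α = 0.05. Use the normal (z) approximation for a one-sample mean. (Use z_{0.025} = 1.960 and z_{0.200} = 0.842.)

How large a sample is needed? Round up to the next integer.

n = (z_{α/2} + z_β)² · σ² / δ²
  = (1.960 + 0.842)² · 61² / 33²
  = 7.8512 · 3721 / 1089
  = 26.83
Round up → n = 27.

n = 27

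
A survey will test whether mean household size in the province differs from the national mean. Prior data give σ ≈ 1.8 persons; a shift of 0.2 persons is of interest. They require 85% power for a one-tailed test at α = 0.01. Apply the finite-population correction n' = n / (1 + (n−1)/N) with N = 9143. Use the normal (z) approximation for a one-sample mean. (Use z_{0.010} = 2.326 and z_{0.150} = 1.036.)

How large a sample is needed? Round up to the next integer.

n = (z_α + z_β)² · σ² / δ²
  = (2.326 + 1.036)² · 1.8² / 0.2²
  = 11.3030 · 3.24 / 0.04
  = 915.55
Finite-population correction (N = 9143): 915.55 / (1 + (915.55 − 1)/9143) = 832.29.
Round up → n = 833.

n = 833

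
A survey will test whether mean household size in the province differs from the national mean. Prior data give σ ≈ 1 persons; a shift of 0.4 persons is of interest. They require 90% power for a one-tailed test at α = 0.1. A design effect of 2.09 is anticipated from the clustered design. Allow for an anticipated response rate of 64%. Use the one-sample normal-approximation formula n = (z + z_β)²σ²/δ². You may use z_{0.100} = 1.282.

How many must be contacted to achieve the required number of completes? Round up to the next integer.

n = (z_α + z_β)² · σ² / δ²
  = (1.282 + 1.282)² · 1² / 0.4²
  = 6.5741 · 1 / 0.16
  = 41.09
Design effect: 2.09 × 41.09 = 85.87.
Adjust for 64% response: 85.87 / 0.64 = 134.18.
Round up → n = 135.

n = 135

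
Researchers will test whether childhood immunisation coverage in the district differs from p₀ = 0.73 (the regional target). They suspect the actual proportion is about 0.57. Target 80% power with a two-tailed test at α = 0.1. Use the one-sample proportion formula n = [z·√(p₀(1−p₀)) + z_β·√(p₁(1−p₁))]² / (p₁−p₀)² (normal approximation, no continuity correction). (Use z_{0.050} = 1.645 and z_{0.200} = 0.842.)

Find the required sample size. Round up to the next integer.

n = 52

n = [z_{α/2}·√(p₀q₀) + z_β·√(p₁q₁)]² / (p₁ − p₀)²
  = [1.645·√(0.73·0.27) + 0.842·√(0.57·0.43)]² / (-0.16)²
  = [1.645·0.4440 + 0.842·0.4951]² / 0.0256
  = [1.1472]² / 0.0256
  = 51.41
Round up → n = 52.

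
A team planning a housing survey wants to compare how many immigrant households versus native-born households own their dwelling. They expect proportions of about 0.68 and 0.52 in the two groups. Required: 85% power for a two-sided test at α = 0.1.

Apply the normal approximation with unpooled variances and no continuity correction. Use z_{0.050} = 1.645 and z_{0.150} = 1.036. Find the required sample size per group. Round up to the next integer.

n = (z_{α/2} + z_β)² · [p₁(1−p₁) + p₂(1−p₂)] / (p₁ − p₂)²
  = (1.645 + 1.036)² · (0.68·0.32 + 0.52·0.48) / (0.16)²
  = (2.681)² · (0.2176 + 0.2496) / 0.0256
  = 7.1878 · 0.4672 / 0.0256
  = 131.18
Round up → n = 132 per group.

n = 132 per group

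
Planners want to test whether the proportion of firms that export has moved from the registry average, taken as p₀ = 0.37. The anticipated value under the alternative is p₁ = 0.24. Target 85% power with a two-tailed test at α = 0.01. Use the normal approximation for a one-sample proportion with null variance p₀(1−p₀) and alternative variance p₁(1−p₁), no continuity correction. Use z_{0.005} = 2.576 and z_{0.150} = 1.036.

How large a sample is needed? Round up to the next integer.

n = 169

n = [z_{α/2}·√(p₀q₀) + z_β·√(p₁q₁)]² / (p₁ − p₀)²
  = [2.576·√(0.37·0.63) + 1.036·√(0.24·0.76)]² / (-0.13)²
  = [2.576·0.4828 + 1.036·0.4271]² / 0.0169
  = [1.6862]² / 0.0169
  = 168.23
Round up → n = 169.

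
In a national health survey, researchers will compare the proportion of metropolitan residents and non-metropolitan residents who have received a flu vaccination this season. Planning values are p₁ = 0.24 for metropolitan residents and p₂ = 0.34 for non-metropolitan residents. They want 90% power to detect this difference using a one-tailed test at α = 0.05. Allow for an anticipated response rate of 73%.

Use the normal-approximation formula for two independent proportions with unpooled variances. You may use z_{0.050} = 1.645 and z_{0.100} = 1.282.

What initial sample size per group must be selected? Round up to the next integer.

n = 478 per group

n = (z_α + z_β)² · [p₁(1−p₁) + p₂(1−p₂)] / (p₁ − p₂)²
  = (1.645 + 1.282)² · (0.24·0.76 + 0.34·0.66) / (-0.10)²
  = (2.927)² · (0.1824 + 0.2244) / 0.0100
  = 8.5673 · 0.4068 / 0.0100
  = 348.52
Adjust for 73% response: 348.52 / 0.73 = 477.42.
Round up → n = 478 per group.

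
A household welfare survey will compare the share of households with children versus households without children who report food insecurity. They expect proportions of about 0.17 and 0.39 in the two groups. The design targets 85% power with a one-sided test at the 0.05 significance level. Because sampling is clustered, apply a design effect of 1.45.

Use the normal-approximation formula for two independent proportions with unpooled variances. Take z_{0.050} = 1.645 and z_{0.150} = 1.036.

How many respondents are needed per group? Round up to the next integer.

n = (z_α + z_β)² · [p₁(1−p₁) + p₂(1−p₂)] / (p₁ − p₂)²
  = (1.645 + 1.036)² · (0.17·0.83 + 0.39·0.61) / (-0.22)²
  = (2.681)² · (0.1411 + 0.2379) / 0.0484
  = 7.1878 · 0.3790 / 0.0484
  = 56.28
Design effect: 1.45 × 56.28 = 81.61.
Round up → n = 82 per group.

n = 82 per group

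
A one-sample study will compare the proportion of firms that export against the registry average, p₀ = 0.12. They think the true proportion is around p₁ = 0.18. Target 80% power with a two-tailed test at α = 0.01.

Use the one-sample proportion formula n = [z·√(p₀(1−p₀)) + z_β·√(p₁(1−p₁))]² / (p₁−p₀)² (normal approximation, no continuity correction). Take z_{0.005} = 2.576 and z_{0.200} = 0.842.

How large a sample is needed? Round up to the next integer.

n = 375

n = [z_{α/2}·√(p₀q₀) + z_β·√(p₁q₁)]² / (p₁ − p₀)²
  = [2.576·√(0.12·0.88) + 0.842·√(0.18·0.82)]² / (0.06)²
  = [2.576·0.3250 + 0.842·0.3842]² / 0.0036
  = [1.1606]² / 0.0036
  = 374.16
Round up → n = 375.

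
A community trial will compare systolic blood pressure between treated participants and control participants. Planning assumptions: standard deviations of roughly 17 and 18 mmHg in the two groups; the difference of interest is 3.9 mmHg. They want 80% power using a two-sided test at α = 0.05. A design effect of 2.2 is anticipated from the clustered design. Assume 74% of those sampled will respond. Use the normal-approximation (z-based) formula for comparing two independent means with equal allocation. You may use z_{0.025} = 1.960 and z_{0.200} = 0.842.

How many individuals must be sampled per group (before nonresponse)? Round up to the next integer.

n = 941 per group

n = (z_{α/2} + z_β)² · (σ₁² + σ₂²) / δ²
  = (1.960 + 0.842)² · (17² + 18² = 613) / 3.9²
  = 7.8512 · 613 / 15.21
  = 316.42
Design effect: 2.2 × 316.42 = 696.13.
Adjust for 74% response: 696.13 / 0.74 = 940.72.
Round up → n = 941 per group.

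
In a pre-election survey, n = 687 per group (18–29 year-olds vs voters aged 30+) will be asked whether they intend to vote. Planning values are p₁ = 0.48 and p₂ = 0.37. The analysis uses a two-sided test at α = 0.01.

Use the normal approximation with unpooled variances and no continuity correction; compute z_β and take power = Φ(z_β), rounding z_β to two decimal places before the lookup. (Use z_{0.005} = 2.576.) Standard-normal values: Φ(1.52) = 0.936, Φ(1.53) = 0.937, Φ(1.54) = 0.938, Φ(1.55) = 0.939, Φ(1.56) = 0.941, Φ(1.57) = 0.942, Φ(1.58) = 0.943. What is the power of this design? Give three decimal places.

z_β = |p₁−p₂|·√(n/[p₁q₁+p₂q₂]) − z_{α/2}
    = 0.11 · √(687/0.4827) − 2.576
    = 0.11 · 37.7259 − 2.576
    = 4.1499 − 2.576 = 1.5739 → 1.57
Power = Φ(1.57) = 0.942.

Power ≈ 0.942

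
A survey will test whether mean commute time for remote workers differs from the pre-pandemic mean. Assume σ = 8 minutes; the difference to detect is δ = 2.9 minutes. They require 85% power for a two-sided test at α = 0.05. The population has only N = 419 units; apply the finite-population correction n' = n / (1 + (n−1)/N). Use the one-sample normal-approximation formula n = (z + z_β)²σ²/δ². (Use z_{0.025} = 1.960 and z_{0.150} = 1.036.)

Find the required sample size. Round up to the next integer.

n = (z_{α/2} + z_β)² · σ² / δ²
  = (1.960 + 1.036)² · 8² / 2.9²
  = 8.9760 · 64 / 8.41
  = 68.31
Finite-population correction (N = 419): 68.31 / (1 + (68.31 − 1)/419) = 58.85.
Round up → n = 59.

n = 59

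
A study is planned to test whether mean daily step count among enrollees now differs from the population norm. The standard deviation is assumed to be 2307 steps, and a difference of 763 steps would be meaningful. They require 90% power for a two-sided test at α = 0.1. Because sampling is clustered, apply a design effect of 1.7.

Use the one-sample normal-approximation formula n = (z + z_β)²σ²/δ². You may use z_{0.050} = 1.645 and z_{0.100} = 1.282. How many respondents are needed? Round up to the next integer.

n = (z_{α/2} + z_β)² · σ² / δ²
  = (1.645 + 1.282)² · 2307² / 763²
  = 8.5673 · 5322249 / 582169
  = 78.32
Design effect: 1.7 × 78.32 = 133.15.
Round up → n = 134.

n = 134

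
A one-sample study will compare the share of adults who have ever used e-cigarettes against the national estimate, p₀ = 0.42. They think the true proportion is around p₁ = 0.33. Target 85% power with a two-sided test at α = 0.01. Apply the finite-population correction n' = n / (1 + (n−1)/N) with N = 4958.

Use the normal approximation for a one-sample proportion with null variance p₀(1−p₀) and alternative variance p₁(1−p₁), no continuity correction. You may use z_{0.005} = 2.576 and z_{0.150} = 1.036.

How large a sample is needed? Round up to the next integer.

n = 355

n = [z_{α/2}·√(p₀q₀) + z_β·√(p₁q₁)]² / (p₁ − p₀)²
  = [2.576·√(0.42·0.58) + 1.036·√(0.33·0.67)]² / (-0.09)²
  = [2.576·0.4936 + 1.036·0.4702]² / 0.0081
  = [1.7585]² / 0.0081
  = 381.79
Finite-population correction (N = 4958): 381.79 / (1 + (381.79 − 1)/4958) = 354.56.
Round up → n = 355.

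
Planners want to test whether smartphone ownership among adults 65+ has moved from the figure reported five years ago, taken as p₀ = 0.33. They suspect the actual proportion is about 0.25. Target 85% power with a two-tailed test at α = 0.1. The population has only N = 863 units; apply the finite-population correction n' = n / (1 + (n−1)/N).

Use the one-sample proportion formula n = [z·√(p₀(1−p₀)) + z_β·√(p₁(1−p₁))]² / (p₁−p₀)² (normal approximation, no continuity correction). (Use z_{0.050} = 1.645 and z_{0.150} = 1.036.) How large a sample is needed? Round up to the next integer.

n = [z_{α/2}·√(p₀q₀) + z_β·√(p₁q₁)]² / (p₁ − p₀)²
  = [1.645·√(0.33·0.67) + 1.036·√(0.25·0.75)]² / (-0.08)²
  = [1.645·0.4702 + 1.036·0.4330]² / 0.0064
  = [1.2221]² / 0.0064
  = 233.36
Finite-population correction (N = 863): 233.36 / (1 + (233.36 − 1)/863) = 183.86.
Round up → n = 184.

n = 184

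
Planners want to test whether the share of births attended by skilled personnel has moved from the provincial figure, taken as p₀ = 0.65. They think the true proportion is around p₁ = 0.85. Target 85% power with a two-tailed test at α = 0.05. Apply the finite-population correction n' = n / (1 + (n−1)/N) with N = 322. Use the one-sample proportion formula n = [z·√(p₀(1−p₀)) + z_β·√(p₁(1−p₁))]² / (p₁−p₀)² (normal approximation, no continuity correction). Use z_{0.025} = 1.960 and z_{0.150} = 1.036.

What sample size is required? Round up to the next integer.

n = 38

n = [z_{α/2}·√(p₀q₀) + z_β·√(p₁q₁)]² / (p₁ − p₀)²
  = [1.960·√(0.65·0.35) + 1.036·√(0.85·0.15)]² / (0.20)²
  = [1.960·0.4770 + 1.036·0.3571]² / 0.0400
  = [1.3048]² / 0.0400
  = 42.56
Finite-population correction (N = 322): 42.56 / (1 + (42.56 − 1)/322) = 37.70.
Round up → n = 38.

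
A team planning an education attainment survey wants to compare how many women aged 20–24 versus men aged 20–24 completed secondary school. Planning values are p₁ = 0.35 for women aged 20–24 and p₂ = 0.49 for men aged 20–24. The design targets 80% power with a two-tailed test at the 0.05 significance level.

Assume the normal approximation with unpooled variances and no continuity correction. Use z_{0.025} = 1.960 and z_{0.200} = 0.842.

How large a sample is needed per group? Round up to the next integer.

n = (z_{α/2} + z_β)² · [p₁(1−p₁) + p₂(1−p₂)] / (p₁ − p₂)²
  = (1.960 + 0.842)² · (0.35·0.65 + 0.49·0.51) / (-0.14)²
  = (2.802)² · (0.2275 + 0.2499) / 0.0196
  = 7.8512 · 0.4774 / 0.0196
  = 191.23
Round up → n = 192 per group.

n = 192 per group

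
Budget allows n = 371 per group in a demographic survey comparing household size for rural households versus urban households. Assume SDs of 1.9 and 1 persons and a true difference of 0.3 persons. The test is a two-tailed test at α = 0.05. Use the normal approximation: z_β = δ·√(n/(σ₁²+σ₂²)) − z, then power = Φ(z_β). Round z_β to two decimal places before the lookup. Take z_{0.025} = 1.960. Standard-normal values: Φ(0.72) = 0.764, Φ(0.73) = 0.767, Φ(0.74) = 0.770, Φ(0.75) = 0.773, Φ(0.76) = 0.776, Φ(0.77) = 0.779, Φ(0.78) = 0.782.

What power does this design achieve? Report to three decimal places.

z_β = δ·√(n/(σ₁²+σ₂²)) − z_{α/2}
    = 0.3 · √(371/4.61) − 1.960
    = 0.3 · 8.97091 − 1.960
    = 2.6913 − 1.960 = 0.7313 → 0.73
Power = Φ(0.73) = 0.767.

Power ≈ 0.767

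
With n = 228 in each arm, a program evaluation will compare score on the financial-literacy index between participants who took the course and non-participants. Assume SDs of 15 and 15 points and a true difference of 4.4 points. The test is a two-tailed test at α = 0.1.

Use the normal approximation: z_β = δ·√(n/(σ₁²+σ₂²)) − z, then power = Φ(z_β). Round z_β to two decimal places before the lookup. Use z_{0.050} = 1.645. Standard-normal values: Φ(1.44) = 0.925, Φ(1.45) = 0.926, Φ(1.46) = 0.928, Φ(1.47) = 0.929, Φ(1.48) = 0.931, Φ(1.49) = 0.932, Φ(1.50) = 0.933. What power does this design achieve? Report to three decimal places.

Power ≈ 0.932

z_β = δ·√(n/(σ₁²+σ₂²)) − z_{α/2}
    = 4.4 · √(228/450) − 1.645
    = 4.4 · 0.71181 − 1.645
    = 3.1319 − 1.645 = 1.4869 → 1.49
Power = Φ(1.49) = 0.932.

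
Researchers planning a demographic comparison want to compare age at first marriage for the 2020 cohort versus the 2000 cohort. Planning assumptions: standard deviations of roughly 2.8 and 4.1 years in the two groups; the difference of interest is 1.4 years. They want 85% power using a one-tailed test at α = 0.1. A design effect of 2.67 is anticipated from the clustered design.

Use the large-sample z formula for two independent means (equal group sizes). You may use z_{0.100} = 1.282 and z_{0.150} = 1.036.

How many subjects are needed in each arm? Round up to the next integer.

n = 181 per group

n = (z_α + z_β)² · (σ₁² + σ₂²) / δ²
  = (1.282 + 1.036)² · (2.8² + 4.1² = 24.65) / 1.4²
  = 5.3731 · 24.65 / 1.96
  = 67.58
Design effect: 2.67 × 67.58 = 180.43.
Round up → n = 181 per group.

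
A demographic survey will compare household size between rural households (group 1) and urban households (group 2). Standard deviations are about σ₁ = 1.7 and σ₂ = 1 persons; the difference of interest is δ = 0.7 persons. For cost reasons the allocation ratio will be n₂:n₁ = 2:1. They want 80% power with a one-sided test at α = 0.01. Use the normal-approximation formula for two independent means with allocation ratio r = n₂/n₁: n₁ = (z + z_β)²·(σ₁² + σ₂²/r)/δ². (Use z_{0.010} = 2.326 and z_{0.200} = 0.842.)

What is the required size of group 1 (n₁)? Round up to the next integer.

n₁ = (z_α + z_β)² · (σ₁² + σ₂²/r) / δ²
   = (2.326 + 0.842)² · (1.7² + 1²/2) / 0.7²
   = 10.0362 · (2.89 + 0.5) / 0.49
   = 10.0362 · 3.39 / 0.49
   = 69.43
Round up → n₁ = 70; n₂ = r·n₁ = 2 × 70 = 140.

n₁ = 70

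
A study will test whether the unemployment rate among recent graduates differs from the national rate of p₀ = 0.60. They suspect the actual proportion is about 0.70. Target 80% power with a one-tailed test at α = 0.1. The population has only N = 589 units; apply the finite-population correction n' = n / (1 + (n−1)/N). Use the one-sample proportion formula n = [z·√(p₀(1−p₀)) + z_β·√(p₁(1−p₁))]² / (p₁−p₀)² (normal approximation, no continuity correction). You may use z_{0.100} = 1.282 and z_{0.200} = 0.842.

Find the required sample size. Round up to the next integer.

n = 88

n = [z_α·√(p₀q₀) + z_β·√(p₁q₁)]² / (p₁ − p₀)²
  = [1.282·√(0.60·0.40) + 0.842·√(0.70·0.30)]² / (0.10)²
  = [1.282·0.4899 + 0.842·0.4583]² / 0.0100
  = [1.0139]² / 0.0100
  = 102.80
Finite-population correction (N = 589): 102.80 / (1 + (102.80 − 1)/589) = 87.65.
Round up → n = 88.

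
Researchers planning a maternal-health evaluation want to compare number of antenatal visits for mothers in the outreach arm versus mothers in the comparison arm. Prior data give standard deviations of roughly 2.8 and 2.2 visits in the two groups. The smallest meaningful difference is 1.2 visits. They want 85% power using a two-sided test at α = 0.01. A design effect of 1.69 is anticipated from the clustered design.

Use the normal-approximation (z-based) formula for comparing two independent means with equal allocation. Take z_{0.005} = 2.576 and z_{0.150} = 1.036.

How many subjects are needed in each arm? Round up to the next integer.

n = (z_{α/2} + z_β)² · (σ₁² + σ₂²) / δ²
  = (2.576 + 1.036)² · (2.8² + 2.2² = 12.68) / 1.2²
  = 13.0465 · 12.68 / 1.44
  = 114.88
Design effect: 1.69 × 114.88 = 194.15.
Round up → n = 195 per group.

n = 195 per group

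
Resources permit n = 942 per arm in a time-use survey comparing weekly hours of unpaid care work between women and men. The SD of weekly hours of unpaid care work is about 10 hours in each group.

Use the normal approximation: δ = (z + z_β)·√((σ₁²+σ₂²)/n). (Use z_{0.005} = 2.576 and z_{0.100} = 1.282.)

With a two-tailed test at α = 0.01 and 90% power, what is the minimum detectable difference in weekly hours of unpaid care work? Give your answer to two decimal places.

Minimum detectable difference ≈ 1.78 hours

δ = (z_{α/2} + z_β) · √((σ₁²+σ₂²)/n)
  = (2.576 + 1.282) · √(200/942)
  = 3.858 · √0.21231
  = 3.858 · 0.4608
  = 1.7777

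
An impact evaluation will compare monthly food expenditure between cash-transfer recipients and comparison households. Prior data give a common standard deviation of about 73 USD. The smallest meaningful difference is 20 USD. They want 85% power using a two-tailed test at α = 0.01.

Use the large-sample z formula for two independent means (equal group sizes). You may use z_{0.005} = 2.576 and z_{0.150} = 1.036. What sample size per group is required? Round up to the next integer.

n = 348 per group

n = (z_{α/2} + z_β)² · (σ₁² + σ₂²) / δ²
  = (2.576 + 1.036)² · (2·73² = 10658) / 20²
  = 13.0465 · 10658 / 400
  = 347.63
Round up → n = 348 per group.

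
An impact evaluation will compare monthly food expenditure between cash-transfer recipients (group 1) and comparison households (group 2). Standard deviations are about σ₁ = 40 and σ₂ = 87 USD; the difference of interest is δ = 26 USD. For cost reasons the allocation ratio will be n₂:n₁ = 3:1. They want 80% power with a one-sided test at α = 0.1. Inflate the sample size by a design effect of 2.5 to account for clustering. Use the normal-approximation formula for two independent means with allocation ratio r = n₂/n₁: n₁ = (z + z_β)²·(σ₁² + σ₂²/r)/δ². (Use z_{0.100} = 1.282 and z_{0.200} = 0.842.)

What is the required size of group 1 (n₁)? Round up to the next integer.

n₁ = (z_α + z_β)² · (σ₁² + σ₂²/r) / δ²
   = (1.282 + 0.842)² · (40² + 87²/3) / 26²
   = 4.5114 · (1600 + 2523) / 676
   = 4.5114 · 4123 / 676
   = 27.52
Design effect: 2.5 × 27.52 = 68.79.
Round up → n₁ = 69; n₂ = r·n₁ = 3 × 69 = 207.

n₁ = 69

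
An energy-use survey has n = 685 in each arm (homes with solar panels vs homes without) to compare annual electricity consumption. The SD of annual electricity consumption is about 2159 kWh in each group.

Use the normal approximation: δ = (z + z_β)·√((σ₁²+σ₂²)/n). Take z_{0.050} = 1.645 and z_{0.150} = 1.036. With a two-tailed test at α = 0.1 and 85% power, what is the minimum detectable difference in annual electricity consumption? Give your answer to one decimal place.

δ = (z_{α/2} + z_β) · √((σ₁²+σ₂²)/n)
  = (1.645 + 1.036) · √(9322562/685)
  = 2.681 · √13609.6
  = 2.681 · 116.6601
  = 312.7657

Minimum detectable difference ≈ 312.8 kWh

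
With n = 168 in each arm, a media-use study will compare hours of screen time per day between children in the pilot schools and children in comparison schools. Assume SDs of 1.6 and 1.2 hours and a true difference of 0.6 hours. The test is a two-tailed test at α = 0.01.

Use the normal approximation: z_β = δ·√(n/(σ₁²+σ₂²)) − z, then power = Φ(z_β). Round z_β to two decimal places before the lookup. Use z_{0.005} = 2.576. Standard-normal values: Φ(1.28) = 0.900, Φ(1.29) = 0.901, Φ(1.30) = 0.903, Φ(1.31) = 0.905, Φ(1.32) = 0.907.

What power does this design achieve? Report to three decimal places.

Power ≈ 0.905

z_β = δ·√(n/(σ₁²+σ₂²)) − z_{α/2}
    = 0.6 · √(168/4) − 2.576
    = 0.6 · 6.48074 − 2.576
    = 3.8884 − 2.576 = 1.3124 → 1.31
Power = Φ(1.31) = 0.905.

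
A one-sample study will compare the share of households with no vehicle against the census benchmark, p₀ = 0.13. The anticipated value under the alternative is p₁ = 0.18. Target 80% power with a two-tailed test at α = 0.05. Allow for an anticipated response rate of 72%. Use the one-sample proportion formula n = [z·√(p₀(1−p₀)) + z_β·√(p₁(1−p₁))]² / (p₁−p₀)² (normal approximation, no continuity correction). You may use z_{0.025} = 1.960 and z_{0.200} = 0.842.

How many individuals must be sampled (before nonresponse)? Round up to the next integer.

n = 537

n = [z_{α/2}·√(p₀q₀) + z_β·√(p₁q₁)]² / (p₁ − p₀)²
  = [1.960·√(0.13·0.87) + 0.842·√(0.18·0.82)]² / (0.05)²
  = [1.960·0.3363 + 0.842·0.3842]² / 0.0025
  = [0.9826]² / 0.0025
  = 386.23
Adjust for 72% response: 386.23 / 0.72 = 536.43.
Round up → n = 537.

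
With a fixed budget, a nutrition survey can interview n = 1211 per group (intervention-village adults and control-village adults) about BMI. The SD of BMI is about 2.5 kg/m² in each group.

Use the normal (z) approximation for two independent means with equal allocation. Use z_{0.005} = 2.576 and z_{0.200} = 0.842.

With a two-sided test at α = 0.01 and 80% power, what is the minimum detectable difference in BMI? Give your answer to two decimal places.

δ = (z_{α/2} + z_β) · √((σ₁²+σ₂²)/n)
  = (2.576 + 0.842) · √(12.5/1211)
  = 3.418 · √0.01032
  = 3.418 · 0.1016
  = 0.3473

Minimum detectable difference ≈ 0.35 kg/m²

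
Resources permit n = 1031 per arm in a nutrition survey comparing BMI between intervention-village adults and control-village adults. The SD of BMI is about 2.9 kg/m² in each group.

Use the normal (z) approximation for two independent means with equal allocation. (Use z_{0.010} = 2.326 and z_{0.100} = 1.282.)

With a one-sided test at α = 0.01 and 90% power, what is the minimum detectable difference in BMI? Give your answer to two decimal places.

δ = (z_α + z_β) · √((σ₁²+σ₂²)/n)
  = (2.326 + 1.282) · √(16.82/1031)
  = 3.608 · √0.01631
  = 3.608 · 0.1277
  = 0.4608

Minimum detectable difference ≈ 0.46 kg/m²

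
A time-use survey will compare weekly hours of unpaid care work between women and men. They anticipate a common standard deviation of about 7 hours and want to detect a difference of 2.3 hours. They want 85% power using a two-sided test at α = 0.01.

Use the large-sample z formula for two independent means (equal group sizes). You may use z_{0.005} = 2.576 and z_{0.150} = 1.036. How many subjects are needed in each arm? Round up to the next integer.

n = 242 per group

n = (z_{α/2} + z_β)² · (σ₁² + σ₂²) / δ²
  = (2.576 + 1.036)² · (2·7² = 98) / 2.3²
  = 13.0465 · 98 / 5.29
  = 241.69
Round up → n = 242 per group.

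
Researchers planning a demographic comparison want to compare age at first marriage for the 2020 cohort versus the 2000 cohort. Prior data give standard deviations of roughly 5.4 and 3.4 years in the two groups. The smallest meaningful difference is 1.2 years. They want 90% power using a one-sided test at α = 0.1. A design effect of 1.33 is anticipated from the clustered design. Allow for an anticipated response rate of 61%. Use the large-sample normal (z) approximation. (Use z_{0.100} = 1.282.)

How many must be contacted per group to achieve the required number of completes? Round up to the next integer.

n = (z_α + z_β)² · (σ₁² + σ₂²) / δ²
  = (1.282 + 1.282)² · (5.4² + 3.4² = 40.72) / 1.2²
  = 6.5741 · 40.72 / 1.44
  = 185.90
Design effect: 1.33 × 185.90 = 247.25.
Adjust for 61% response: 247.25 / 0.61 = 405.32.
Round up → n = 406 per group.

n = 406 per group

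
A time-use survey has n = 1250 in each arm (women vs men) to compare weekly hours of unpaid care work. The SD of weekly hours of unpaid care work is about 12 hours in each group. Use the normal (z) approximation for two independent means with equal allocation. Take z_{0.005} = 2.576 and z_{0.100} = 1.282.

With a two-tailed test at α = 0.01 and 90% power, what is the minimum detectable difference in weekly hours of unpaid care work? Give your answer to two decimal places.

Minimum detectable difference ≈ 1.85 hours

δ = (z_{α/2} + z_β) · √((σ₁²+σ₂²)/n)
  = (2.576 + 1.282) · √(288/1250)
  = 3.858 · √0.2304
  = 3.858 · 0.4800
  = 1.8518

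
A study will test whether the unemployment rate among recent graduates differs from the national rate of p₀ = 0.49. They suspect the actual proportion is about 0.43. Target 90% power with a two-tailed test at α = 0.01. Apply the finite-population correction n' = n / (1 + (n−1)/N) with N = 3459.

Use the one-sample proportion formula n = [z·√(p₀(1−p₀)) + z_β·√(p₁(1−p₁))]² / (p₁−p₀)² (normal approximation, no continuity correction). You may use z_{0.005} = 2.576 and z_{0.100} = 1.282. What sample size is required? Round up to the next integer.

n = [z_{α/2}·√(p₀q₀) + z_β·√(p₁q₁)]² / (p₁ − p₀)²
  = [2.576·√(0.49·0.51) + 1.282·√(0.43·0.57)]² / (-0.06)²
  = [2.576·0.4999 + 1.282·0.4951]² / 0.0036
  = [1.9224]² / 0.0036
  = 1026.59
Finite-population correction (N = 3459): 1026.59 / (1 + (1026.59 − 1)/3459) = 791.82.
Round up → n = 792.

n = 792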